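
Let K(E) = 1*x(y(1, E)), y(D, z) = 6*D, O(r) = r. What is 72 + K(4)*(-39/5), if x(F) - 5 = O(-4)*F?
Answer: 1101/5 ≈ 220.20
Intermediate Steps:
x(F) = 5 - 4*F
K(E) = -19 (K(E) = 1*(5 - 24) = 1*(-19) = -19)
72 + K(4)*(-39/5) = 72 - (-741)/5 = 72 - 19*(-39/5) = 72 + 741/5 = 1101/5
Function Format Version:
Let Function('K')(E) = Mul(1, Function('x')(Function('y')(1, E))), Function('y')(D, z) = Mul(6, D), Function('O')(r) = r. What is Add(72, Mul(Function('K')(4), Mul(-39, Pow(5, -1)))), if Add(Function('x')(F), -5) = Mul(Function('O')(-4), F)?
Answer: Rational(1101, 5) ≈ 220.20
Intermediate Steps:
Function('x')(F) = Add(5, Mul(-4, F))
Function('K')(E) = -19 (Function('K')(E) = Mul(1, Add(5, Mul(-4, Mul(6, 1)))) = Mul(1, Add(5, Mul(-4, 6))) = Mul(1, Add(5, -24)) = Mul(1, -19) = -19)
Add(72, Mul(Function('K')(4), Mul(-39, Pow(5, -1)))) = Add(72, Mul(-19, Mul(-39, Pow(5, -1)))) = Add(72, Mul(-19, Mul(-39, Rational(1, 5)))) = Add(72, Mul(-19, Rational(-39, 5))) = Add(72, Rational(741, 5)) = Rational(1101, 5)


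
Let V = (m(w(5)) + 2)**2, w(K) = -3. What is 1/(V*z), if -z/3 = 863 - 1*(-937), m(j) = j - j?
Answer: -1/21600 ≈ -4.6296e-5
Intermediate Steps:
m(j) = 0
z = -5400 (z = -3*(863 - 1*(-937)) = -3*(863 + 937) = -3*1800 = -5400)
V = 4 (V = (0 + 2)**2 = 2**2 = 4)
1/(V*z) = 1/(4*(-5400)) = 1/(-21600) = -1/21600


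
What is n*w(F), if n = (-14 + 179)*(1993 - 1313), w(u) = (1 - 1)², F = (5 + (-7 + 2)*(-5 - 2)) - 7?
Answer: 0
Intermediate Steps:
F = 33 (F = (5 - 5*(-7)) - 7 = (5 + 35) - 7 = 40 - 7 = 33)
w(u) = 0 (w(u) = 0² = 0)
n = 112200 (n = 165*680 = 112200)
n*w(F) = 112200*0 = 0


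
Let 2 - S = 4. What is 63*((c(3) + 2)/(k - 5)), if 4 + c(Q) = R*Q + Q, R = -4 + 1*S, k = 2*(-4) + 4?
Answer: 119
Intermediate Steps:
S = -2 (S = 2 - 1*4 = 2 - 4 = -2)
k = -4 (k = -8 + 4 = -4)
R = -6 (R = -4 + 1*(-2) = -4 - 2 = -6)
c(Q) = -4 - 5*Q (c(Q) = -4 + (-6*Q + Q) = -4 - 5*Q)
63*((c(3) + 2)/(k - 5)) = 63*(((-4 - 5*3) + 2)/(-4 - 5)) = 63*(((-4 - 15) + 2)/(-9)) = 63*((-19 + 2)*(-⅑)) = 63*(-17*(-⅑)) = 63*(17/9) = 119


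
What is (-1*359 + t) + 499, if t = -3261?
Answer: -3121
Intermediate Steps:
(-1*359 + t) + 499 = (-1*359 - 3261) + 499 = (-359 - 3261) + 499 = -3620 + 499 = -3121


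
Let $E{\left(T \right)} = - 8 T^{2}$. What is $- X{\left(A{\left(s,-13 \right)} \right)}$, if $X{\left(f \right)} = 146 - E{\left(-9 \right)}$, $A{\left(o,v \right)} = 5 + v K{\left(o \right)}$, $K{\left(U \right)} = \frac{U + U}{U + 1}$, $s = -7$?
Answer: $-794$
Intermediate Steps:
$K{\left(U \right)} = \frac{2 U}{1 + U}$
$A{\left(o,v \right)} = 5 + \frac{2 o v}{1 + o}$ ($A{\left(o,v \right)} = 5 + v \frac{2 o}{1 + o} = 5 + \frac{2 o v}{1 + o}$)
$X{\left(f \right)} = 794$ ($X{\left(f \right)} = 146 - - 8 \left(-9\right)^{2} = 146 - \left(-8\right) 81 = 146 - -648 = 146 + 648 = 794$)
$- X{\left(A{\left(s,-13 \right)} \right)} = \left(-1\right) 794 = -794$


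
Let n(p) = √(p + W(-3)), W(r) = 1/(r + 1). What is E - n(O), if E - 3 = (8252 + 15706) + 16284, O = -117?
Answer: 40245 - I*√470/2 ≈ 40245.0 - 10.84*I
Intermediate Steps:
W(r) = 1/(1 + r)
n(p) = √(-½ + p) (n(p) = √(p + 1/(1 - 3)) = √(p + 1/(-2)) = √(p - ½) = √(-½ + p))
E = 40245 (E = 3 + ((8252 + 15706) + 16284) = 3 + (23958 + 16284) = 3 + 40242 = 40245)
E - n(O) = 40245 - √(-2 + 4*(-117))/2 = 40245 - √(-2 - 468)/2 = 40245 - √(-470)/2 = 40245 - I*√470/2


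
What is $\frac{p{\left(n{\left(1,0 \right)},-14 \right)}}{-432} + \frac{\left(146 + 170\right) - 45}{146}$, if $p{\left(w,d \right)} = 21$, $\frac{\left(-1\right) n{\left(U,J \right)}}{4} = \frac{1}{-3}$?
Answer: $\frac{19001}{10512} \approx 1.8076$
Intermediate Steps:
$n{\left(U,J \right)} = \frac{4}{3}$ ($n{\left(U,J \right)} = - \frac{4}{-3} = \left(-4\right) \left(- \frac{1}{3}\right) = \frac{4}{3}$)
$\frac{p{\left(n{\left(1,0 \right)},-14 \right)}}{-432} + \frac{\left(146 + 170\right) - 45}{146} = \frac{21}{-432} + \frac{\left(146 + 170\right) - 45}{146} = 21 \left(- \frac{1}{432}\right) + \left(316 - 45\right) \frac{1}{146} = - \frac{7}{144} + 271 \cdot \frac{1}{146} = - \frac{7}{144} + \frac{271}{146} = \frac{19001}{10512}$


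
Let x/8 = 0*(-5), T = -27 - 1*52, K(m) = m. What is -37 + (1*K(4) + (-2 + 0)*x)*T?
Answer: -353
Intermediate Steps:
T = -79 (T = -27 - 52 = -79)
x = 0 (x = 8*(0*(-5)) = 8*0 = 0)
-37 + (1*K(4) + (-2 + 0)*x)*T = -37 + (1*4 + (-2 + 0)*0)*(-79) = -37 + (4 - 2*0)*(-79) = -37 + (4 + 0)*(-79) = -37 + 4*(-79) = -37 - 316 = -353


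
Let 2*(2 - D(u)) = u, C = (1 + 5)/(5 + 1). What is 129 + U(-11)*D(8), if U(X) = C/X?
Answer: 1421/11 ≈ 129.18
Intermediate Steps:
C = 1 (C = 6/6 = 6*(⅙) = 1)
D(u) = 2 - u/2
U(X) = 1/X
129 + U(-11)*D(8) = 129 + (2 - ½*8)/(-11) = 129 - (2 - 4)/11 = 129 - 1/11*(-2) = 129 + 2/11 = 1421/11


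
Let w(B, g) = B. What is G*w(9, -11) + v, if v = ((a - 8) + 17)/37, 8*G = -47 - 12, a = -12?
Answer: -19671/296 ≈ -66.456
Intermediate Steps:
G = -59/8 (G = (-47 - 12)/8 = (1/8)*(-59) = -59/8 ≈ -7.3750)
v = -3/37 (v = ((-12 - 8) + 17)/37 = (-20 + 17)*(1/37) = -3*1/37 = -3/37 ≈ -0.081081)
G*w(9, -11) + v = -59/8*9 - 3/37 = -531/8 - 3/37 = -19671/296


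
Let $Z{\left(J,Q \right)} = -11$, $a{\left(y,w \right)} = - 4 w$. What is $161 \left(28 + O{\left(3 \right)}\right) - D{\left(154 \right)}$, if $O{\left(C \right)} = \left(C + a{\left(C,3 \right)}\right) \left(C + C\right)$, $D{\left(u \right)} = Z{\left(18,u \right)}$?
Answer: $-4175$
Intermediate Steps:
$D{\left(u \right)} = -11$
$O{\left(C \right)} = 2 C \left(-12 + C\right)$ ($O{\left(C \right)} = \left(C - 12\right) \left(C + C\right) = \left(C - 12\right) 2 C = \left(-12 + C\right) 2 C = 2 C \left(-12 + C\right)$)
$161 \left(28 + O{\left(3 \right)}\right) - D{\left(154 \right)} = 161 \left(28 + 2 \cdot 3 \left(-12 + 3\right)\right) - -11 = 161 \left(28 + 2 \cdot 3 \left(-9\right)\right) + 11 = 161 \left(28 - 54\right) + 11 = 161 \left(-26\right) + 11 = -4186 + 11 = -4175$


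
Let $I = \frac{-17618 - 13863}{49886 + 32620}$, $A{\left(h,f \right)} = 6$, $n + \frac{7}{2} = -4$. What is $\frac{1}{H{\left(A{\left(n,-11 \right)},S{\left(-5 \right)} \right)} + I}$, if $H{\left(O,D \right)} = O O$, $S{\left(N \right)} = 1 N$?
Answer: $\frac{82506}{2938735} \approx 0.028075$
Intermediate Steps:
$n = - \frac{15}{2}$ ($n = - \frac{7}{2} - 4 = - \frac{15}{2} \approx -7.5$)
$S{\left(N \right)} = N$
$H{\left(O,D \right)} = O^{2}$
$I = - \frac{31481}{82506} \approx -0.38156$
$\frac{1}{H{\left(A{\left(n,-11 \right)},S{\left(-5 \right)} \right)} + I} = \frac{1}{6^{2} - \frac{31481}{82506}} = \frac{1}{36 - \frac{31481}{82506}} = \frac{1}{\frac{2938735}{82506}} = \frac{82506}{2938735}$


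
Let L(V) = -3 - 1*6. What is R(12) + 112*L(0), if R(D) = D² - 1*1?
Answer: -865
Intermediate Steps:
R(D) = -1 + D² (R(D) = D² - 1 = -1 + D²)
L(V) = -9 (L(V) = -3 - 6 = -9)
R(12) + 112*L(0) = (-1 + 12²) + 112*(-9) = (-1 + 144) - 1008 = 143 - 1008 = -865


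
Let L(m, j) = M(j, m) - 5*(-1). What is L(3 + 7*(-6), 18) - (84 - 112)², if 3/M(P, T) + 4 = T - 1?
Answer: -34279/44 ≈ -779.07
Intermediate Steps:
M(P, T) = 3/(-5 + T) (M(P, T) = 3/(-4 + (T - 1)) = 3/(-4 + (-1 + T)) = 3/(-5 + T))
L(m, j) = 5 + 3/(-5 + m) (L(m, j) = 3/(-5 + m) - 5*(-1) = 3/(-5 + m) + 5 = 5 + 3/(-5 + m))
L(3 + 7*(-6), 18) - (84 - 112)² = (-22 + 5*(3 + 7*(-6)))/(-5 + (3 + 7*(-6))) - (84 - 112)² = (-22 + 5*(3 - 42))/(-5 + (3 - 42)) - 1*(-28)² = (-22 + 5*(-39))/(-5 - 39) - 1*784 = (-22 - 195)/(-44) - 784 = -1/44*(-217) - 784 = 217/44 - 784 = -34279/44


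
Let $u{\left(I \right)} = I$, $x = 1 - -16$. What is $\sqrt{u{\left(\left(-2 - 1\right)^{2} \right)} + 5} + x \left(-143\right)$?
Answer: $-2431 + \sqrt{14} \approx -2427.3$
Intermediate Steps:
$x = 17$ ($x = 1 + 16 = 17$)
$\sqrt{u{\left(\left(-2 - 1\right)^{2} \right)} + 5} + x \left(-143\right) = \sqrt{\left(-2 - 1\right)^{2} + 5} + 17 \left(-143\right) = \sqrt{\left(-3\right)^{2} + 5} - 2431 = \sqrt{9 + 5} - 2431 = \sqrt{14} - 2431 = -2431 + \sqrt{14}$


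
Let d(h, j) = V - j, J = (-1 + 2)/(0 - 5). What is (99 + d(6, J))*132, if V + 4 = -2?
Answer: 61512/5 ≈ 12302.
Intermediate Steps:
V = -6 (V = -4 - 2 = -6)
J = -⅕ (J = 1/(-5) = 1*(-⅕) = -⅕ ≈ -0.20000)
d(h, j) = -6 - j
(99 + d(6, J))*132 = (99 + (-6 - 1*(-⅕)))*132 = (99 + (-6 + ⅕))*132 = (99 - 29/5)*132 = (466/5)*132 = 61512/5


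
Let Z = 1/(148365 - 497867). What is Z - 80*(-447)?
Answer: 12498191519/349502 ≈ 35760.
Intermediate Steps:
Z = -1/349502 (Z = 1/(-349502) = -1/349502 ≈ -2.8612e-6)
Z - 80*(-447) = -1/349502 - 80*(-447) = -1/349502 + 35760 = 12498191519/349502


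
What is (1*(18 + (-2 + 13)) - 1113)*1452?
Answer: -1573968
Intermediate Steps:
(1*(18 + (-2 + 13)) - 1113)*1452 = (1*(18 + 11) - 1113)*1452 = (1*29 - 1113)*1452 = (29 - 1113)*1452 = -1084*1452 = -1573968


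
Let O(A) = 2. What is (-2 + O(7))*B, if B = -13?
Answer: 0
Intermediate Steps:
(-2 + O(7))*B = (-2 + 2)*(-13) = 0*(-13) = 0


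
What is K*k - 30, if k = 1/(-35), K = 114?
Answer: -1164/35 ≈ -33.257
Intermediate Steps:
k = -1/35 ≈ -0.028571
K*k - 30 = 114*(-1/35) - 30 = -114/35 - 30 = -1164/35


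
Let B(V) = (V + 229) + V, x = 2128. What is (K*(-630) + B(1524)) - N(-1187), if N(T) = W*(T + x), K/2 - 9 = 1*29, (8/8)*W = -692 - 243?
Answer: 835232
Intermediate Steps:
W = -935 (W = -692 - 243 = -935)
K = 76 (K = 18 + 2*(1*29) = 18 + 2*29 = 18 + 58 = 76)
B(V) = 229 + 2*V (B(V) = (229 + V) + V = 229 + 2*V)
N(T) = -1989680 - 935*T (N(T) = -935*(T + 2128) = -935*(2128 + T) = -1989680 - 935*T)
(K*(-630) + B(1524)) - N(-1187) = (76*(-630) + (229 + 2*1524)) - (-1989680 - 935*(-1187)) = (-47880 + (229 + 3048)) - (-1989680 + 1109845) = (-47880 + 3277) - 1*(-879835) = -44603 + 879835 = 835232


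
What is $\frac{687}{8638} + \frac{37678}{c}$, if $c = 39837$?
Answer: $\frac{50404369}{49158858} \approx 1.0253$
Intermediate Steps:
$\frac{687}{8638} + \frac{37678}{c} = \frac{687}{8638} + \frac{37678}{39837} = \frac{50404369}{49158858}$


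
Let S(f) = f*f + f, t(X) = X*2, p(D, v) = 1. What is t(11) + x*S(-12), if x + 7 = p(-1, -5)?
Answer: -770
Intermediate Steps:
t(X) = 2*X
x = -6 (x = -7 + 1 = -6)
S(f) = f + f² (S(f) = f² + f = f + f²)
t(11) + x*S(-12) = 2*11 - (-72)*(1 - 12) = 22 - (-72)*(-11) = 22 - 6*132 = 22 - 792 = -770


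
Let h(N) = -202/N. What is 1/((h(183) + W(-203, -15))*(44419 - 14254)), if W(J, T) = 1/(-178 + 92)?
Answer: -5246/176515525 ≈ -2.9720e-5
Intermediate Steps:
W(J, T) = -1/86 (W(J, T) = 1/(-86) = -1/86)
1/((h(183) + W(-203, -15))*(44419 - 14254)) = 1/((-202/183 - 1/86)*(44419 - 14254)) = 1/((-202*1/183 - 1/86)*30165) = 1/((-202/183 - 1/86)*30165) = 1/(-17555/15738*30165) = 1/(-176515525/5246) = -5246/176515525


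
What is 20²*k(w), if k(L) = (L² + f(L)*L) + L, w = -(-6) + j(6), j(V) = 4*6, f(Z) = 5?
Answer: 432000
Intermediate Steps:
j(V) = 24
w = 30 (w = -(-6) + 24 = -3*(-2) + 24 = 6 + 24 = 30)
k(L) = L² + 6*L (k(L) = (L² + 5*L) + L = L² + 6*L)
20²*k(w) = 20²*(30*(6 + 30)) = 400*(30*36) = 400*1080 = 432000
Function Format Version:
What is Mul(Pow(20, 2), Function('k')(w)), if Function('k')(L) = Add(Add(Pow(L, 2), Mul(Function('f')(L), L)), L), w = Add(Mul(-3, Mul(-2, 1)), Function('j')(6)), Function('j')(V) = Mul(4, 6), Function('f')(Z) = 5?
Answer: 432000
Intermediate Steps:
Function('j')(V) = 24
w = 30 (w = Add(Mul(-3, Mul(-2, 1)), 24) = Add(Mul(-3, -2), 24) = Add(6, 24) = 30)
Function('k')(L) = Add(Pow(L, 2), Mul(6, L)) (Function('k')(L) = Add(Add(Pow(L, 2), Mul(5, L)), L) = Add(Pow(L, 2), Mul(6, L)))
Mul(Pow(20, 2), Function('k')(w)) = Mul(Pow(20, 2), Mul(30, Add(6, 30))) = Mul(400, Mul(30, 36)) = Mul(400, 1080) = 432000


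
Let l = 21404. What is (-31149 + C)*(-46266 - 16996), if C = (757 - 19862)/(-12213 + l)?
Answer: 18112515637768/9191 ≈ 1.9707e+9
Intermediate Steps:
C = -19105/9191 (C = (757 - 19862)/(-12213 + 21404) = -19105/9191 ≈ -2.0787)
(-31149 + C)*(-46266 - 16996) = (-31149 - 19105/9191)*(-46266 - 16996) = -286309564/9191*(-63262) = 18112515637768/9191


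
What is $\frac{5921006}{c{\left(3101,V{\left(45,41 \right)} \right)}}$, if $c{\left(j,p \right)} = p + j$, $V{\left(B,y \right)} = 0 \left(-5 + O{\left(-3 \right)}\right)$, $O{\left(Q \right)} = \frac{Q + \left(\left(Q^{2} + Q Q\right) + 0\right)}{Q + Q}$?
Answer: $\frac{845858}{443} \approx 1909.4$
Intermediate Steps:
$O{\left(Q \right)} = \frac{Q + 2 Q^{2}}{2 Q}$ ($O{\left(Q \right)} = \frac{Q + \left(\left(Q^{2} + Q^{2}\right) + 0\right)}{2 Q} = \left(Q + \left(2 Q^{2} + 0\right)\right) \frac{1}{2 Q} = \left(Q + 2 Q^{2}\right) \frac{1}{2 Q} = \frac{Q + 2 Q^{2}}{2 Q}$)
$V{\left(B,y \right)} = 0$ ($V{\left(B,y \right)} = 0 \left(-5 + \left(\frac{1}{2} - 3\right)\right) = 0 \left(-5 - \frac{5}{2}\right) = 0 \left(- \frac{15}{2}\right) = 0$)
$c{\left(j,p \right)} = j + p$
$\frac{5921006}{c{\left(3101,V{\left(45,41 \right)} \right)}} = \frac{5921006}{3101 + 0} = \frac{5921006}{3101} = 5921006 \cdot \frac{1}{3101} = \frac{845858}{443}$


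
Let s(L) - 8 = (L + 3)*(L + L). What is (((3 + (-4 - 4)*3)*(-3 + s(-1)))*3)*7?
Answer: -441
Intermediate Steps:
s(L) = 8 + 2*L*(3 + L) (s(L) = 8 + (L + 3)*(L + L) = 8 + (3 + L)*(2*L) = 8 + 2*L*(3 + L))
(((3 + (-4 - 4)*3)*(-3 + s(-1)))*3)*7 = (((3 + (-4 - 4)*3)*(-3 + (8 + 2*(-1)**2 + 6*(-1))))*3)*7 = (((3 - 8*3)*(-3 + (8 + 2*1 - 6)))*3)*7 = (((3 - 24)*(-3 + (8 + 2 - 6)))*3)*7 = (-21*(-3 + 4)*3)*7 = (-21*1*3)*7 = -21*3*7 = -63*7 = -441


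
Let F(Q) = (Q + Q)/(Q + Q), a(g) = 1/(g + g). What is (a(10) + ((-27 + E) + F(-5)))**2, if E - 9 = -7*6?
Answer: 1390041/400 ≈ 3475.1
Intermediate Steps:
E = -33 (E = 9 - 7*6 = 9 - 42 = -33)
a(g) = 1/(2*g)
F(Q) = 1 (F(Q) = (2*Q)/((2*Q)) = (2*Q)*(1/(2*Q)) = 1)
(a(10) + ((-27 + E) + F(-5)))**2 = ((1/2)/10 + ((-27 - 33) + 1))**2 = ((1/2)*(1/10) + (-60 + 1))**2 = (1/20 - 59)**2 = (-1179/20)**2 = 1390041/400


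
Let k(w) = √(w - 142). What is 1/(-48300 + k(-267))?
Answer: -48300/2332890409 - I*√409/2332890409 ≈ -2.0704e-5 - 8.669e-9*I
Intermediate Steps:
k(w) = √(-142 + w)
1/(-48300 + k(-267)) = 1/(-48300 + √(-142 - 267)) = 1/(-48300 + √(-409)) = 1/(-48300 + I*√409)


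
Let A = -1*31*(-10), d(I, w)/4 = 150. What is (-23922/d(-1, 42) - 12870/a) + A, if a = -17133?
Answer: 154700243/571100 ≈ 270.88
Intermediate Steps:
d(I, w) = 600 (d(I, w) = 4*150 = 600)
A = 310 (A = -31*(-10) = 310)
(-23922/d(-1, 42) - 12870/a) + A = (-23922/600 - 12870/(-17133)) + 310 = (-23922*1/600 - 12870*(-1/17133)) + 310 = (-3987/100 + 4290/5711) + 310 = -22340757/571100 + 310 = 154700243/571100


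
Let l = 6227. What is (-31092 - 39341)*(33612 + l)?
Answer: -2805980287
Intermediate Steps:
(-31092 - 39341)*(33612 + l) = (-31092 - 39341)*(33612 + 6227) = -70433*39839 = -2805980287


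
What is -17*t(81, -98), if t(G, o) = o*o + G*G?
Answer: -274805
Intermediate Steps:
t(G, o) = G**2 + o**2 (t(G, o) = o**2 + G**2 = G**2 + o**2)
-17*t(81, -98) = -17*(81**2 + (-98)**2) = -17*(6561 + 9604) = -17*16165 = -274805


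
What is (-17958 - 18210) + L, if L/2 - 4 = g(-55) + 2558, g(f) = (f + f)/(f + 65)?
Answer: -31066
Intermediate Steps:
g(f) = 2*f/(65 + f) (g(f) = (2*f)/(65 + f) = 2*f/(65 + f))
L = 5102 (L = 8 + 2*(2*(-55)/(65 - 55) + 2558) = 8 + 2*(2*(-55)/10 + 2558) = 8 + 2*(2*(-55)*(1/10) + 2558) = 8 + 2*(-11 + 2558) = 8 + 2*2547 = 8 + 5094 = 5102)
(-17958 - 18210) + L = (-17958 - 18210) + 5102 = -36168 + 5102 = -31066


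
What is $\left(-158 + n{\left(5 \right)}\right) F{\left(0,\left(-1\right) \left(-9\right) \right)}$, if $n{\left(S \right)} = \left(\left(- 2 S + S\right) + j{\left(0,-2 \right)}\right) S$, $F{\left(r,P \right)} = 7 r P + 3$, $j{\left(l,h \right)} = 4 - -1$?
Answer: $-474$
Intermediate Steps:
$j{\left(l,h \right)} = 5$ ($j{\left(l,h \right)} = 4 + 1 = 5$)
$F{\left(r,P \right)} = 3 + 7 P r$ ($F{\left(r,P \right)} = 7 P r + 3 = 3 + 7 P r$)
$n{\left(S \right)} = S \left(5 - S\right)$ ($n{\left(S \right)} = \left(\left(- 2 S + S\right) + 5\right) S = \left(- S + 5\right) S = \left(5 - S\right) S = S \left(5 - S\right)$)
$\left(-158 + n{\left(5 \right)}\right) F{\left(0,\left(-1\right) \left(-9\right) \right)} = \left(-158 + 5 \left(5 - 5\right)\right) \left(3 + 7 \left(\left(-1\right) \left(-9\right)\right) 0\right) = \left(-158 + 5 \left(5 - 5\right)\right) \left(3 + 7 \cdot 9 \cdot 0\right) = \left(-158 + 5 \cdot 0\right) \left(3 + 0\right) = \left(-158 + 0\right) 3 = \left(-158\right) 3 = -474$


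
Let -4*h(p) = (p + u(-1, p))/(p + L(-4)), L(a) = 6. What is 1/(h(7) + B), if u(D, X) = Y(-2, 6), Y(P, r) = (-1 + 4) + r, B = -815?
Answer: -13/10599 ≈ -0.0012265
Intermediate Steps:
Y(P, r) = 3 + r
u(D, X) = 9 (u(D, X) = 3 + 6 = 9)
h(p) = -(9 + p)/(4*(6 + p)) (h(p) = -(p + 9)/(4*(p + 6)) = -(9 + p)/(4*(6 + p)))
1/(h(7) + B) = 1/((-9 - 1*7)/(4*(6 + 7)) - 815) = 1/((¼)*(-9 - 7)/13 - 815) = 1/((¼)*(1/13)*(-16) - 815) = 1/(-4/13 - 815) = 1/(-10599/13) = -13/10599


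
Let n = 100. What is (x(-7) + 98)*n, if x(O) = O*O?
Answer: 14700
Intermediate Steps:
x(O) = O²
(x(-7) + 98)*n = ((-7)² + 98)*100 = (49 + 98)*100 = 147*100 = 14700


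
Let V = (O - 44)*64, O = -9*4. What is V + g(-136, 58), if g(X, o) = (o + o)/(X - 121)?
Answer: -1315956/257 ≈ -5120.5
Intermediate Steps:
g(X, o) = 2*o/(-121 + X) (g(X, o) = (2*o)/(-121 + X) = 2*o/(-121 + X))
O = -36
V = -5120 (V = (-36 - 44)*64 = -80*64 = -5120)
V + g(-136, 58) = -5120 + 2*58/(-121 - 136) = -5120 + 2*58/(-257) = -5120 + 2*58*(-1/257) = -5120 - 116/257 = -1315956/257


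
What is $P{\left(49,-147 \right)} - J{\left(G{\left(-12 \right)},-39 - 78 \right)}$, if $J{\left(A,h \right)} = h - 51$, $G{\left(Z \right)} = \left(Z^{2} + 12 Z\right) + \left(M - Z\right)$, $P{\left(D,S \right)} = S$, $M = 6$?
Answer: $21$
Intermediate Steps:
$G{\left(Z \right)} = 6 + Z^{2} + 11 Z$ ($G{\left(Z \right)} = \left(Z^{2} + 12 Z\right) - \left(-6 + Z\right) = 6 + Z^{2} + 11 Z$)
$J{\left(A,h \right)} = -51 + h$ ($J{\left(A,h \right)} = h - 51 = -51 + h$)
$P{\left(49,-147 \right)} - J{\left(G{\left(-12 \right)},-39 - 78 \right)} = -147 - \left(-51 - 117\right) = -147 - -168 = -147 + 168 = 21$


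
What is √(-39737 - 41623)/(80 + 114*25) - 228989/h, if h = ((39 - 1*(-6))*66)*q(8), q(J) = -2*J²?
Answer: 228989/380160 + 6*I*√565/1465 ≈ 0.60235 + 0.09735*I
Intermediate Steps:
h = -380160 (h = ((39 - 1*(-6))*66)*(-2*8²) = ((39 + 6)*66)*(-2*64) = (45*66)*(-128) = 2970*(-128) = -380160)
√(-39737 - 41623)/(80 + 114*25) - 228989/h = √(-39737 - 41623)/(80 + 114*25) - 228989/(-380160) = √(-81360)/(80 + 2850) - 228989*(-1/380160) = (12*I*√565)/2930 + 228989/380160 = (12*I*√565)*(1/2930) + 228989/380160 = 6*I*√565/1465 + 228989/380160 = 228989/380160 + 6*I*√565/1465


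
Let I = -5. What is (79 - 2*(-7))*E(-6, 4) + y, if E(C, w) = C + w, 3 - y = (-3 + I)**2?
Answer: -247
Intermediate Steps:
y = -61 (y = 3 - (-3 - 5)**2 = 3 - 1*(-8)**2 = 3 - 1*64 = 3 - 64 = -61)
(79 - 2*(-7))*E(-6, 4) + y = (79 - 2*(-7))*(-6 + 4) - 61 = (79 + 14)*(-2) - 61 = 93*(-2) - 61 = -186 - 61 = -247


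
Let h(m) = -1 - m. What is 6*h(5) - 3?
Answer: -39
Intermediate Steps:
6*h(5) - 3 = 6*(-1 - 1*5) - 3 = 6*(-1 - 5) - 3 = 6*(-6) - 3 = -36 - 3 = -39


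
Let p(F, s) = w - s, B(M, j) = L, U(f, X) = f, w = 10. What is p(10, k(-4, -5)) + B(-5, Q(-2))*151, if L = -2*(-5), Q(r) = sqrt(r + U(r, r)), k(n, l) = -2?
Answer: 1522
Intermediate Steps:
Q(r) = sqrt(2)*sqrt(r) (Q(r) = sqrt(r + r) = sqrt(2*r) = sqrt(2)*sqrt(r))
L = 10
B(M, j) = 10
p(F, s) = 10 - s
p(10, k(-4, -5)) + B(-5, Q(-2))*151 = (10 - 1*(-2)) + 10*151 = (10 + 2) + 1510 = 12 + 1510 = 1522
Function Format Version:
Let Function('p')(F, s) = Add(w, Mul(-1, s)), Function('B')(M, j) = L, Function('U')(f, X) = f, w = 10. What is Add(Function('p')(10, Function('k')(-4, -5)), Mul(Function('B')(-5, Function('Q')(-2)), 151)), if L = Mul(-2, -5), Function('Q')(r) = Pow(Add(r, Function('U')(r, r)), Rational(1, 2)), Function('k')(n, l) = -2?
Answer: 1522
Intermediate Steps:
Function('Q')(r) = Mul(Pow(2, Rational(1, 2)), Pow(r, Rational(1, 2))) (Function('Q')(r) = Pow(Add(r, r), Rational(1, 2)) = Pow(Mul(2, r), Rational(1, 2)) = Mul(Pow(2, Rational(1, 2)), Pow(r, Rational(1, 2))))
L = 10
Function('B')(M, j) = 10
Function('p')(F, s) = Add(10, Mul(-1, s))
Add(Function('p')(10, Function('k')(-4, -5)), Mul(Function('B')(-5, Function('Q')(-2)), 151)) = Add(Add(10, Mul(-1, -2)), Mul(10, 151)) = Add(Add(10, 2), 1510) = Add(12, 1510) = 1522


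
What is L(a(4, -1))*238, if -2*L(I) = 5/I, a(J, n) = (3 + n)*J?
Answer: -595/8 ≈ -74.375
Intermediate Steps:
a(J, n) = J*(3 + n)
L(I) = -5/(2*I)
L(a(4, -1))*238 = -5*1/(4*(3 - 1))/2*238 = -5/(2*(4*2))*238 = -5/2/8*238 = -5/2*⅛*238 = -5/16*238 = -595/8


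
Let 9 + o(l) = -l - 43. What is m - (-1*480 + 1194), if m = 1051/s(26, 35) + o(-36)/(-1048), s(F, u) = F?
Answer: -2294151/3406 ≈ -673.56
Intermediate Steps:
o(l) = -52 - l (o(l) = -9 + (-l - 43) = -9 + (-43 - l) = -52 - l)
m = 137733/3406 (m = 1051/26 + (-52 - 1*(-36))/(-1048) = 1051*(1/26) + (-52 + 36)*(-1/1048) = 1051/26 - 16*(-1/1048) = 1051/26 + 2/131 = 137733/3406 ≈ 40.438)
m - (-1*480 + 1194) = 137733/3406 - (-1*480 + 1194) = 137733/3406 - (-480 + 1194) = 137733/3406 - 1*714 = 137733/3406 - 714 = -2294151/3406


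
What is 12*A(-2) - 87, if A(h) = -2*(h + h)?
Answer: 9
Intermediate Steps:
A(h) = -4*h
12*A(-2) - 87 = 12*(-4*(-2)) - 87 = 12*8 - 87 = 96 - 87 = 9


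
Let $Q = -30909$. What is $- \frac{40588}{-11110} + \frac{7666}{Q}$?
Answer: $\frac{584682616}{171699495} \approx 3.4053$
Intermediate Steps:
$- \frac{40588}{-11110} + \frac{7666}{Q} = - \frac{40588}{-11110} + \frac{7666}{-30909} = \left(-40588\right) \left(- \frac{1}{11110}\right) + 7666 \left(- \frac{1}{30909}\right) = \frac{20294}{5555} - \frac{7666}{30909} = \frac{584682616}{171699495}$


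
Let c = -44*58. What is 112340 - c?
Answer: 114892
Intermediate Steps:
c = -2552
112340 - c = 112340 - 1*(-2552) = 112340 + 2552 = 114892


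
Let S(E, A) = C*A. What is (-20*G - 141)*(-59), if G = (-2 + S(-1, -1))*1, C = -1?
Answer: 7139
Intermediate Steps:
S(E, A) = -A
G = -1 (G = (-2 - 1*(-1))*1 = (-2 + 1)*1 = -1*1 = -1)
(-20*G - 141)*(-59) = (-20*(-1) - 141)*(-59) = (20 - 141)*(-59) = -121*(-59) = 7139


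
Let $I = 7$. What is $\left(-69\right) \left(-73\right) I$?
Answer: $35259$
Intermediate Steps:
$\left(-69\right) \left(-73\right) I = \left(-69\right) \left(-73\right) 7 = 5037 \cdot 7 = 35259$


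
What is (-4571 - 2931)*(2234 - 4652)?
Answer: 18139836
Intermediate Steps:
(-4571 - 2931)*(2234 - 4652) = -7502*(-2418) = 18139836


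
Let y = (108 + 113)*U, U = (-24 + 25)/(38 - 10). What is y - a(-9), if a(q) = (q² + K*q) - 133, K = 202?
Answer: 52581/28 ≈ 1877.9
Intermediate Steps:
U = 1/28 ≈ 0.035714
a(q) = -133 + q² + 202*q (a(q) = (q² + 202*q) - 133 = -133 + q² + 202*q)
y = 221/28 (y = (108 + 113)*(1/28) = 221*(1/28) = 221/28 ≈ 7.8929)
y - a(-9) = 221/28 - (-133 + (-9)² + 202*(-9)) = 221/28 - (-133 + 81 - 1818) = 221/28 - 1*(-1870) = 221/28 + 1870 = 52581/28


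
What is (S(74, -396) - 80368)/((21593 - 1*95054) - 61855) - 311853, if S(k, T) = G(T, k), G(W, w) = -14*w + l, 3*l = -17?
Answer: -126595857415/405948 ≈ -3.1185e+5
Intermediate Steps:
l = -17/3 (l = (⅓)*(-17) = -17/3 ≈ -5.6667)
G(W, w) = -17/3 - 14*w (G(W, w) = -14*w - 17/3 = -17/3 - 14*w)
S(k, T) = -17/3 - 14*k
(S(74, -396) - 80368)/((21593 - 1*95054) - 61855) - 311853 = ((-17/3 - 14*74) - 80368)/((21593 - 1*95054) - 61855) - 311853 = ((-17/3 - 1036) - 80368)/((21593 - 95054) - 61855) - 311853 = (-3125/3 - 80368)/(-73461 - 61855) - 311853 = -244229/3/(-135316) - 311853 = -244229/3*(-1/135316) - 311853 = 244229/405948 - 311853 = -126595857415/405948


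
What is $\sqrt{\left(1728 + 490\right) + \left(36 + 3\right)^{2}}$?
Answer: $\sqrt{3739} \approx 61.147$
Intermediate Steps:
$\sqrt{\left(1728 + 490\right) + \left(36 + 3\right)^{2}} = \sqrt{2218 + 39^{2}} = \sqrt{2218 + 1521} = \sqrt{3739}$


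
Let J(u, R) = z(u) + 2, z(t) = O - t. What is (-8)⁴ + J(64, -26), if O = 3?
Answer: 4037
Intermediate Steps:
z(t) = 3 - t
J(u, R) = 5 - u (J(u, R) = (3 - u) + 2 = 5 - u)
(-8)⁴ + J(64, -26) = (-8)⁴ + (5 - 1*64) = 4096 + (5 - 64) = 4096 - 59 = 4037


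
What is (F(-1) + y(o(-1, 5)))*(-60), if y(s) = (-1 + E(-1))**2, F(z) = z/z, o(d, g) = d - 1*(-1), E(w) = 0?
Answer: -120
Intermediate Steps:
o(d, g) = 1 + d (o(d, g) = d + 1 = 1 + d)
F(z) = 1
y(s) = 1 (y(s) = (-1 + 0)**2 = (-1)**2 = 1)
(F(-1) + y(o(-1, 5)))*(-60) = (1 + 1)*(-60) = 2*(-60) = -120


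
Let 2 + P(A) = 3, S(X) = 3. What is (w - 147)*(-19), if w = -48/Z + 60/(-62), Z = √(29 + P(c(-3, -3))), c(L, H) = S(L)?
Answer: 87153/31 + 152*√30/5 ≈ 2977.9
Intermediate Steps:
c(L, H) = 3
P(A) = 1 (P(A) = -2 + 3 = 1)
Z = √30 (Z = √(29 + 1) = √30 ≈ 5.4772)
w = -30/31 - 8*√30/5 (w = -48*√30/30 + 60/(-62) = -8*√30/5 + 60*(-1/62) = -8*√30/5 - 30/31 = -30/31 - 8*√30/5 ≈ -9.7313)
(w - 147)*(-19) = ((-30/31 - 8*√30/5) - 147)*(-19) = (-4587/31 - 8*√30/5)*(-19) = 87153/31 + 152*√30/5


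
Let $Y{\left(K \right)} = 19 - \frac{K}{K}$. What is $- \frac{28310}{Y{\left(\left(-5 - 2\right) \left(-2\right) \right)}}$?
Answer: $- \frac{14155}{9} \approx -1572.8$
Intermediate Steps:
$Y{\left(K \right)} = 18$ ($Y{\left(K \right)} = 19 - 1 = 18$)
$- \frac{28310}{Y{\left(\left(-5 - 2\right) \left(-2\right) \right)}} = - \frac{28310}{18} = \left(-28310\right) \frac{1}{18} = - \frac{14155}{9}$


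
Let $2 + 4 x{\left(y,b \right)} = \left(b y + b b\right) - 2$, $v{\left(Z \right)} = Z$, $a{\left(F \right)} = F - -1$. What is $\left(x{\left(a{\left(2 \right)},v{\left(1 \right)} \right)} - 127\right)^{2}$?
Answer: $16129$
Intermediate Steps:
$a{\left(F \right)} = 1 + F$ ($a{\left(F \right)} = F + 1 = 1 + F$)
$x{\left(y,b \right)} = -1 + \frac{b^{2}}{4} + \frac{b y}{4}$ ($x{\left(y,b \right)} = - \frac{1}{2} + \frac{\left(b y + b b\right) - 2}{4} = - \frac{1}{2} + \frac{\left(b y + b^{2}\right) - 2}{4} = - \frac{1}{2} + \frac{\left(b^{2} + b y\right) - 2}{4} = - \frac{1}{2} + \frac{-2 + b^{2} + b y}{4} = - \frac{1}{2} + \left(- \frac{1}{2} + \frac{b^{2}}{4} + \frac{b y}{4}\right) = -1 + \frac{b^{2}}{4} + \frac{b y}{4}$)
$\left(x{\left(a{\left(2 \right)},v{\left(1 \right)} \right)} - 127\right)^{2} = \left(\left(-1 + \frac{1^{2}}{4} + \frac{1}{4} \cdot 1 \left(1 + 2\right)\right) - 127\right)^{2} = \left(\left(-1 + \frac{1}{4} \cdot 1 + \frac{1}{4} \cdot 1 \cdot 3\right) - 127\right)^{2} = \left(\left(-1 + \frac{1}{4} + \frac{3}{4}\right) - 127\right)^{2} = \left(0 - 127\right)^{2} = \left(-127\right)^{2} = 16129$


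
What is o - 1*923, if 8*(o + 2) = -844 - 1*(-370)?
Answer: -3937/4 ≈ -984.25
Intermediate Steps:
o = -245/4 (o = -2 + (-844 - 1*(-370))/8 = -2 + (-844 + 370)/8 = -2 + (⅛)*(-474) = -2 - 237/4 = -245/4 ≈ -61.250)
o - 1*923 = -245/4 - 1*923 = -245/4 - 923 = -3937/4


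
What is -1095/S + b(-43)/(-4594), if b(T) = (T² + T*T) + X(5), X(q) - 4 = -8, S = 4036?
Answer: -9969707/9270692 ≈ -1.0754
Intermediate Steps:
X(q) = -4 (X(q) = 4 - 8 = -4)
b(T) = -4 + 2*T² (b(T) = (T² + T*T) - 4 = (T² + T²) - 4 = 2*T² - 4 = -4 + 2*T²)
-1095/S + b(-43)/(-4594) = -1095/4036 + (-4 + 2*(-43)²)/(-4594) = -1095*1/4036 + (-4 + 2*1849)*(-1/4594) = -1095/4036 + (-4 + 3698)*(-1/4594) = -1095/4036 + 3694*(-1/4594) = -1095/4036 - 1847/2297 = -9969707/9270692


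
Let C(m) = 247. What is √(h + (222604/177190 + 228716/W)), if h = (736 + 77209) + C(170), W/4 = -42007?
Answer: √1287737971440201293285/128331385 ≈ 279.63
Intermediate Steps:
W = -168028 (W = 4*(-42007) = -168028)
h = 78192 (h = (736 + 77209) + 247 = 77945 + 247 = 78192)
√(h + (222604/177190 + 228716/W)) = √(78192 + (222604/177190 + 228716/(-168028))) = √(78192 + (222604*(1/177190) + 228716*(-1/168028))) = √(78192 + (3838/3055 - 57179/42007)) = √(78192 - 13458979/128331385) = √(10034474196941/128331385) = √1287737971440201293285/128331385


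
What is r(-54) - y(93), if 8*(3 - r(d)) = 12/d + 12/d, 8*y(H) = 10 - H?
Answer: 967/72 ≈ 13.431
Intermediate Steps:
y(H) = 5/4 - H/8 (y(H) = (10 - H)/8 = 5/4 - H/8)
r(d) = 3 - 3/d (r(d) = 3 - (12/d + 12/d)/8 = 3 - 3/d)
r(-54) - y(93) = (3 - 3/(-54)) - (5/4 - ⅛*93) = (3 - 3*(-1/54)) - (5/4 - 93/8) = (3 + 1/18) - 1*(-83/8) = 55/18 + 83/8 = 967/72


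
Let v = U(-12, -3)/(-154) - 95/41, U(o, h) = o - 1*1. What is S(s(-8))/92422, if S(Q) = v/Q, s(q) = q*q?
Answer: -14097/37347360512 ≈ -3.7746e-7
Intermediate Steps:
U(o, h) = -1 + o (U(o, h) = o - 1 = -1 + o)
s(q) = q²
v = -14097/6314 (v = (-1 - 12)/(-154) - 95/41 = -13*(-1/154) - 95*1/41 = 13/154 - 95/41 = -14097/6314 ≈ -2.2327)
S(Q) = -14097/(6314*Q)
S(s(-8))/92422 = -14097/(6314*((-8)²))/92422 = -14097/6314/64*(1/92422) = -14097/6314*1/64*(1/92422) = -14097/404096*1/92422 = -14097/37347360512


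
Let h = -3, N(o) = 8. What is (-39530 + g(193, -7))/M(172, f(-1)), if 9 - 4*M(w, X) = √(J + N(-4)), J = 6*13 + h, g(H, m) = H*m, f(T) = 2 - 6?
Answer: 735858 + 81762*√83 ≈ 1.4807e+6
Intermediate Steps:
f(T) = -4
J = 75 (J = 6*13 - 3 = 78 - 3 = 75)
M(w, X) = 9/4 - √83/4 (M(w, X) = 9/4 - √(75 + 8)/4 = 9/4 - √83/4)
(-39530 + g(193, -7))/M(172, f(-1)) = (-39530 + 193*(-7))/(9/4 - √83/4) = (-39530 - 1351)/(9/4 - √83/4) = -40881/(9/4 - √83/4)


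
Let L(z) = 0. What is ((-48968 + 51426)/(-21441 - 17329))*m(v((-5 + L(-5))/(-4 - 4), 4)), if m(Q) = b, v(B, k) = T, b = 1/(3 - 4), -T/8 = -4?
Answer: 1229/19385 ≈ 0.063400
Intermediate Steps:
T = 32 (T = -8*(-4) = 32)
b = -1 (b = 1/(-1) = -1)
v(B, k) = 32
m(Q) = -1
((-48968 + 51426)/(-21441 - 17329))*m(v((-5 + L(-5))/(-4 - 4), 4)) = ((-48968 + 51426)/(-21441 - 17329))*(-1) = (2458/(-38770))*(-1) = (2458*(-1/38770))*(-1) = -1229/19385*(-1) = 1229/19385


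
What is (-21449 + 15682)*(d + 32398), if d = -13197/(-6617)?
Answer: -1236391530221/6617 ≈ -1.8685e+8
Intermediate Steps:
d = 13197/6617 (d = -13197*(-1/6617) = 13197/6617 ≈ 1.9944)
(-21449 + 15682)*(d + 32398) = (-21449 + 15682)*(13197/6617 + 32398) = -5767*214390763/6617 = -1236391530221/6617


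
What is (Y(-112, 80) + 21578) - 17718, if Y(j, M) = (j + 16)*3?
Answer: 3572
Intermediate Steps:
Y(j, M) = 48 + 3*j (Y(j, M) = (16 + j)*3 = 48 + 3*j)
(Y(-112, 80) + 21578) - 17718 = ((48 + 3*(-112)) + 21578) - 17718 = ((48 - 336) + 21578) - 17718 = (-288 + 21578) - 17718 = 21290 - 17718 = 3572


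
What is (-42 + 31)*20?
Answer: -220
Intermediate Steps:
(-42 + 31)*20 = -11*20 = -220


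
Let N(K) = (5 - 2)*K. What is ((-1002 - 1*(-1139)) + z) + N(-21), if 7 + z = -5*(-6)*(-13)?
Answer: -323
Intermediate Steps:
z = -397 (z = -7 - 5*(-6)*(-13) = -7 + 30*(-13) = -7 - 390 = -397)
N(K) = 3*K
((-1002 - 1*(-1139)) + z) + N(-21) = ((-1002 - 1*(-1139)) - 397) + 3*(-21) = ((-1002 + 1139) - 397) - 63 = (137 - 397) - 63 = -260 - 63 = -323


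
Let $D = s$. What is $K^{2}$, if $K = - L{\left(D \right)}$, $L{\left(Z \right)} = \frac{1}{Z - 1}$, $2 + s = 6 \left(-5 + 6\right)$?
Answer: $\frac{1}{9} \approx 0.11111$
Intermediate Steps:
$s = 4$ ($s = -2 + 6 \left(-5 + 6\right) = -2 + 6 \cdot 1 = -2 + 6 = 4$)
$D = 4$
$L{\left(Z \right)} = \frac{1}{-1 + Z}$
$K = - \frac{1}{3}$ ($K = - \frac{1}{-1 + 4} = - \frac{1}{3} \approx -0.33333$)
$K^{2} = \left(- \frac{1}{3}\right)^{2} = \frac{1}{9}$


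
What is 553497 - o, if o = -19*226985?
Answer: 4866212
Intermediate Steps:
o = -4312715
553497 - o = 553497 - 1*(-4312715) = 553497 + 4312715 = 4866212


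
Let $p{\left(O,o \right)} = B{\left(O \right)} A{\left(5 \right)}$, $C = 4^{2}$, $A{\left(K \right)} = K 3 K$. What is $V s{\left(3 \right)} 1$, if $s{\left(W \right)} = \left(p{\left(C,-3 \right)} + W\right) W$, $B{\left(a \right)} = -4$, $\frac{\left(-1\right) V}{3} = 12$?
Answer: $32076$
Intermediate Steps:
$V = -36$ ($V = \left(-3\right) 12 = -36$)
$A{\left(K \right)} = 3 K^{2}$ ($A{\left(K \right)} = 3 K K = 3 K^{2}$)
$C = 16$
$p{\left(O,o \right)} = -300$ ($p{\left(O,o \right)} = - 4 \cdot 3 \cdot 5^{2} = - 4 \cdot 3 \cdot 25 = \left(-4\right) 75 = -300$)
$s{\left(W \right)} = W \left(-300 + W\right)$ ($s{\left(W \right)} = \left(-300 + W\right) W = W \left(-300 + W\right)$)
$V s{\left(3 \right)} 1 = - 36 \cdot 3 \left(-300 + 3\right) 1 = - 36 \cdot 3 \left(-297\right) 1 = \left(-36\right) \left(-891\right) 1 = 32076 \cdot 1 = 32076$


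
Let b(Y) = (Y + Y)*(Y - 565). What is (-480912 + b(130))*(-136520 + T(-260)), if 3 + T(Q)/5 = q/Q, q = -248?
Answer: 1054307740716/13 ≈ 8.1101e+10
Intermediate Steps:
b(Y) = 2*Y*(-565 + Y) (b(Y) = (2*Y)*(-565 + Y) = 2*Y*(-565 + Y))
T(Q) = -15 - 1240/Q (T(Q) = -15 + 5*(-248/Q) = -15 - 1240/Q)
(-480912 + b(130))*(-136520 + T(-260)) = (-480912 + 2*130*(-565 + 130))*(-136520 + (-15 - 1240/(-260))) = (-480912 + 2*130*(-435))*(-136520 + (-15 - 1240*(-1/260))) = (-480912 - 113100)*(-136520 + (-15 + 62/13)) = -594012*(-136520 - 133/13) = -594012*(-1774893/13) = 1054307740716/13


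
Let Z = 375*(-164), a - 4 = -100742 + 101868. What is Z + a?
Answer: -60370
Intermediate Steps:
a = 1130 (a = 4 + (-100742 + 101868) = 4 + 1126 = 1130)
Z = -61500
Z + a = -61500 + 1130 = -60370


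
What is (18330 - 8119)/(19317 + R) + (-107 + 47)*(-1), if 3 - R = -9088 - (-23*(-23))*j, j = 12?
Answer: 2095571/34756 ≈ 60.294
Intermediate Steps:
R = 15439 (R = 3 - (-9088 - (-23*(-23))*12) = 3 - (-9088 - 529*12) = 3 - (-9088 - 1*6348) = 3 - (-9088 - 6348) = 3 - 1*(-15436) = 3 + 15436 = 15439)
(18330 - 8119)/(19317 + R) + (-107 + 47)*(-1) = (18330 - 8119)/(19317 + 15439) + (-107 + 47)*(-1) = 10211/34756 - 60*(-1) = 10211*(1/34756) + 60 = 10211/34756 + 60 = 2095571/34756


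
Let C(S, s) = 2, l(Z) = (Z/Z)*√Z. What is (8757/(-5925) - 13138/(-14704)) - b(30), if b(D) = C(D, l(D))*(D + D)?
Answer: -1750910713/14520200 ≈ -120.58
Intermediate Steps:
l(Z) = √Z (l(Z) = 1*√Z = √Z)
b(D) = 4*D (b(D) = 2*(D + D) = 2*(2*D) = 4*D)
(8757/(-5925) - 13138/(-14704)) - b(30) = (8757/(-5925) - 13138/(-14704)) - 4*30 = (8757*(-1/5925) - 13138*(-1/14704)) - 1*120 = (-2919/1975 + 6569/7352) - 120 = -8486713/14520200 - 120 = -1750910713/14520200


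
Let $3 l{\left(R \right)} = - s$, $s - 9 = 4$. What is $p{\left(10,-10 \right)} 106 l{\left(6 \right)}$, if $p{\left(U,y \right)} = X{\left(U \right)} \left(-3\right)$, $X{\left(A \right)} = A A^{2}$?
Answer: $1378000$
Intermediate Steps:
$s = 13$ ($s = 9 + 4 = 13$)
$l{\left(R \right)} = - \frac{13}{3}$ ($l{\left(R \right)} = \frac{\left(-1\right) 13}{3} = \frac{1}{3} \left(-13\right) = - \frac{13}{3}$)
$X{\left(A \right)} = A^{3}$
$p{\left(U,y \right)} = - 3 U^{3}$ ($p{\left(U,y \right)} = U^{3} \left(-3\right) = - 3 U^{3}$)
$p{\left(10,-10 \right)} 106 l{\left(6 \right)} = - 3 \cdot 10^{3} \cdot 106 \left(- \frac{13}{3}\right) = \left(-3\right) 1000 \cdot 106 \left(- \frac{13}{3}\right) = \left(-3000\right) 106 \left(- \frac{13}{3}\right) = \left(-318000\right) \left(- \frac{13}{3}\right) = 1378000$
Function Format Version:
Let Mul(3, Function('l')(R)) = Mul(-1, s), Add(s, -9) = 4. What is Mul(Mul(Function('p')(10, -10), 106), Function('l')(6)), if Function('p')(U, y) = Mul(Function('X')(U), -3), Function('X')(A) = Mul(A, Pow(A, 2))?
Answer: 1378000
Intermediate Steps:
s = 13 (s = Add(9, 4) = 13)
Function('l')(R) = Rational(-13, 3) (Function('l')(R) = Mul(Rational(1, 3), Mul(-1, 13)) = Mul(Rational(1, 3), -13) = Rational(-13, 3))
Function('X')(A) = Pow(A, 3)
Function('p')(U, y) = Mul(-3, Pow(U, 3)) (Function('p')(U, y) = Mul(Pow(U, 3), -3) = Mul(-3, Pow(U, 3)))
Mul(Mul(Function('p')(10, -10), 106), Function('l')(6)) = Mul(Mul(Mul(-3, Pow(10, 3)), 106), Rational(-13, 3)) = Mul(Mul(Mul(-3, 1000), 106), Rational(-13, 3)) = Mul(Mul(-3000, 106), Rational(-13, 3)) = Mul(-318000, Rational(-13, 3)) = 1378000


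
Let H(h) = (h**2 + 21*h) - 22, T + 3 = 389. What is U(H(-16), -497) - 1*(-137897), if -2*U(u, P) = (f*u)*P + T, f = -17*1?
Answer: 568603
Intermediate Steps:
f = -17
T = 386 (T = -3 + 389 = 386)
H(h) = -22 + h**2 + 21*h
U(u, P) = -193 + 17*P*u/2 (U(u, P) = -((-17*u)*P + 386)/2 = -(-17*P*u + 386)/2 = -(386 - 17*P*u)/2 = -193 + 17*P*u/2)
U(H(-16), -497) - 1*(-137897) = (-193 + (17/2)*(-497)*(-22 + (-16)**2 + 21*(-16))) - 1*(-137897) = (-193 + (17/2)*(-497)*(-22 + 256 - 336)) + 137897 = (-193 + (17/2)*(-497)*(-102)) + 137897 = (-193 + 430899) + 137897 = 430706 + 137897 = 568603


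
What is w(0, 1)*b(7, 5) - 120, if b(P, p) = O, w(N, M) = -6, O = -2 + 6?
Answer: -144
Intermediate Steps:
O = 4
b(P, p) = 4
w(0, 1)*b(7, 5) - 120 = -6*4 - 120 = -24 - 120 = -144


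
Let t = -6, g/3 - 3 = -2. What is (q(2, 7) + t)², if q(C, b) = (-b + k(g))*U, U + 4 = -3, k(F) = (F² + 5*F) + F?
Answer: 21316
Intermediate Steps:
g = 3 (g = 9 + 3*(-2) = 9 - 6 = 3)
k(F) = F² + 6*F
U = -7 (U = -4 - 3 = -7)
q(C, b) = -189 + 7*b (q(C, b) = (-b + 3*(6 + 3))*(-7) = (-b + 3*9)*(-7) = (-b + 27)*(-7) = (27 - b)*(-7) = -189 + 7*b)
(q(2, 7) + t)² = ((-189 + 7*7) - 6)² = ((-189 + 49) - 6)² = (-140 - 6)² = (-146)² = 21316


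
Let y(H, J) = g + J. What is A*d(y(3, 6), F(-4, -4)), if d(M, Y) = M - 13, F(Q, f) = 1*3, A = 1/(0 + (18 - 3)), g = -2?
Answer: -3/5 ≈ -0.60000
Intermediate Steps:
y(H, J) = -2 + J
A = 1/15 (A = 1/(0 + 15) = 1/15 ≈ 0.066667)
F(Q, f) = 3
d(M, Y) = -13 + M
A*d(y(3, 6), F(-4, -4)) = (-13 + (-2 + 6))/15 = (-13 + 4)/15 = (1/15)*(-9) = -3/5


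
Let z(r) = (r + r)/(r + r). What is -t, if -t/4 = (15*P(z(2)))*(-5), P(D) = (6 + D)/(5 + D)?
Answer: -350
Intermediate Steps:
z(r) = 1 (z(r) = (2*r)/((2*r)) = (2*r)*(1/(2*r)) = 1)
P(D) = (6 + D)/(5 + D)
t = 350 (t = -4*15*((6 + 1)/(5 + 1))*(-5) = -4*15*(7/6)*(-5) = -70*(-5) = -4*(-175/2) = 350)
-t = -1*350 = -350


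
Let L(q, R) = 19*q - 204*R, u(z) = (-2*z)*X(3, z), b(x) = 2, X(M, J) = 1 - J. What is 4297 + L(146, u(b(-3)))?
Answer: 6255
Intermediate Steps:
u(z) = -2*z*(1 - z) (u(z) = (-2*z)*(1 - z) = -2*z*(1 - z))
L(q, R) = -204*R + 19*q
4297 + L(146, u(b(-3))) = 4297 + (-408*2*(-1 + 2) + 19*146) = 4297 + (-408*2 + 2774) = 4297 + (-204*4 + 2774) = 4297 + (-816 + 2774) = 4297 + 1958 = 6255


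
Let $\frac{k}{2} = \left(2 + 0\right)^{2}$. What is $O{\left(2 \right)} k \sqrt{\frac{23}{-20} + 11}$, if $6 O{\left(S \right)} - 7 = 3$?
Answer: $\frac{4 \sqrt{985}}{3} \approx 41.846$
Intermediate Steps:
$O{\left(S \right)} = \frac{5}{3}$ ($O{\left(S \right)} = \frac{7}{6} + \frac{1}{6} \cdot 3 = \frac{7}{6} + \frac{1}{2} = \frac{5}{3}$)
$k = 8$ ($k = 2 \left(2 + 0\right)^{2} = 2 \cdot 2^{2} = 2 \cdot 4 = 8$)
$O{\left(2 \right)} k \sqrt{\frac{23}{-20} + 11} = \frac{5}{3} \cdot 8 \sqrt{\frac{23}{-20} + 11} = \frac{40 \sqrt{23 \left(- \frac{1}{20}\right) + 11}}{3} = \frac{40 \sqrt{- \frac{23}{20} + 11}}{3} = \frac{40 \sqrt{\frac{197}{20}}}{3} = \frac{40 \frac{\sqrt{985}}{10}}{3} = \frac{4 \sqrt{985}}{3}$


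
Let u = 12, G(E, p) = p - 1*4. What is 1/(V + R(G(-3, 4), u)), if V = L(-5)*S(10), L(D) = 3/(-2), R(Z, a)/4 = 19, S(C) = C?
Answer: 1/61 ≈ 0.016393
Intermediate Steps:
G(E, p) = -4 + p (G(E, p) = p - 4 = -4 + p)
R(Z, a) = 76 (R(Z, a) = 4*19 = 76)
L(D) = -3/2 (L(D) = 3*(-½) = -3/2)
V = -15 (V = -3/2*10 = -15)
1/(V + R(G(-3, 4), u)) = 1/(-15 + 76) = 1/61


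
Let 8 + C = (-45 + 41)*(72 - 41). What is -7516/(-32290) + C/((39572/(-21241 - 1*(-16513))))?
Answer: 2556185374/159722485 ≈ 16.004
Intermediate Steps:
C = -132 (C = -8 + (-45 + 41)*(72 - 41) = -8 - 4*31 = -8 - 124 = -132)
-7516/(-32290) + C/((39572/(-21241 - 1*(-16513)))) = -7516/(-32290) - 132/(39572/(-21241 - 1*(-16513))) = -7516*(-1/32290) - 132/(39572/(-21241 + 16513)) = 3758/16145 - 132/(39572/(-4728)) = 3758/16145 - 132/(39572*(-1/4728)) = 3758/16145 - 132/(-9893/1182) = 3758/16145 - 132*(-1182/9893) = 3758/16145 + 156024/9893 = 2556185374/159722485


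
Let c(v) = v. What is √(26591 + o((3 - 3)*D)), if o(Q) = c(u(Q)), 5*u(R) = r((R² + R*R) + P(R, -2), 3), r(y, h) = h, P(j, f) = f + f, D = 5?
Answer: √664790/5 ≈ 163.07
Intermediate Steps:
P(j, f) = 2*f
u(R) = ⅗ (u(R) = (⅕)*3 = ⅗)
o(Q) = ⅗
√(26591 + o((3 - 3)*D)) = √(26591 + ⅗) = √(132958/5) = √664790/5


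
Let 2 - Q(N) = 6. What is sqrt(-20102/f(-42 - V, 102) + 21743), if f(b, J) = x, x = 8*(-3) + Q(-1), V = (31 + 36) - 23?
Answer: sqrt(4402342)/14 ≈ 149.87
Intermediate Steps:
V = 44 (V = 67 - 23 = 44)
Q(N) = -4 (Q(N) = 2 - 1*6 = 2 - 6 = -4)
x = -28 (x = 8*(-3) - 4 = -24 - 4 = -28)
f(b, J) = -28
sqrt(-20102/f(-42 - V, 102) + 21743) = sqrt(-20102/(-28) + 21743) = sqrt(-20102*(-1/28) + 21743) = sqrt(10051/14 + 21743) = sqrt(314453/14) = sqrt(4402342)/14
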